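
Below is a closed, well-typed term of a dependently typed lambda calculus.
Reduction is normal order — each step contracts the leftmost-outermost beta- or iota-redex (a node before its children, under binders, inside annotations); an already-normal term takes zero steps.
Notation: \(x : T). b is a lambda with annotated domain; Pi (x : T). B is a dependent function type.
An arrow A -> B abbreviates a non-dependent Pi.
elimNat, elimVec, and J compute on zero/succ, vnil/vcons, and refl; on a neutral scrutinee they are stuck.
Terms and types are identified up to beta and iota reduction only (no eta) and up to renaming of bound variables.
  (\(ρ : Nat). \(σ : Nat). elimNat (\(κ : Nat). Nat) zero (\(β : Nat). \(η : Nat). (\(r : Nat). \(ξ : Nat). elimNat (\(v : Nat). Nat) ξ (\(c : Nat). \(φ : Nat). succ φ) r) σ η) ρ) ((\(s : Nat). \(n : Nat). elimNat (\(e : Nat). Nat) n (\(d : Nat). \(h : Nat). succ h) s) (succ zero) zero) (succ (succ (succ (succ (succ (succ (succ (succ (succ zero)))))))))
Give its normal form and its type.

normal form:
  succ (succ (succ (succ (succ (succ (succ (succ (succ zero))))))))
type:
  Nat


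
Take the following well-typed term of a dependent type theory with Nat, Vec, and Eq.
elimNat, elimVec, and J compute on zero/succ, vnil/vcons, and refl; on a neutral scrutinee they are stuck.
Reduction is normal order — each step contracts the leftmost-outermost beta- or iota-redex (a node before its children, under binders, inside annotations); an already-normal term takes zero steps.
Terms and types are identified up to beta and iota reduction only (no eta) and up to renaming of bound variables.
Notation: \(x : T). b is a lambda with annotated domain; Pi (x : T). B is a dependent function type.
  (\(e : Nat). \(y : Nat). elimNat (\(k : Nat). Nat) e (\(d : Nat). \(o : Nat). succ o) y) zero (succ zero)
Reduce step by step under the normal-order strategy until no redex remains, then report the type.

normal-order reduction sequence:
  (\(e : Nat). \(y : Nat). elimNat (\(k : Nat). Nat) e (\(d : Nat). \(o : Nat). succ o) y) zero (succ zero)
  ~> (\(e : Nat). elimNat (\(y : Nat). Nat) zero (\(k : Nat). \(d : Nat). succ d) e) (succ zero)
  ~> elimNat (\(e : Nat). Nat) zero (\(y : Nat). \(k : Nat). succ k) (succ zero)
  ~> (\(e : Nat). \(y : Nat). succ y) zero (elimNat (\(k : Nat). Nat) zero (\(d : Nat). \(o : Nat). succ o) zero)
  ~> (\(e : Nat). succ e) (elimNat (\(y : Nat). Nat) zero (\(k : Nat). \(d : Nat). succ d) zero)
  ~> succ (elimNat (\(e : Nat). Nat) zero (\(y : Nat). \(k : Nat). succ k) zero)
  ~> succ zero
the term's type:
  Nat


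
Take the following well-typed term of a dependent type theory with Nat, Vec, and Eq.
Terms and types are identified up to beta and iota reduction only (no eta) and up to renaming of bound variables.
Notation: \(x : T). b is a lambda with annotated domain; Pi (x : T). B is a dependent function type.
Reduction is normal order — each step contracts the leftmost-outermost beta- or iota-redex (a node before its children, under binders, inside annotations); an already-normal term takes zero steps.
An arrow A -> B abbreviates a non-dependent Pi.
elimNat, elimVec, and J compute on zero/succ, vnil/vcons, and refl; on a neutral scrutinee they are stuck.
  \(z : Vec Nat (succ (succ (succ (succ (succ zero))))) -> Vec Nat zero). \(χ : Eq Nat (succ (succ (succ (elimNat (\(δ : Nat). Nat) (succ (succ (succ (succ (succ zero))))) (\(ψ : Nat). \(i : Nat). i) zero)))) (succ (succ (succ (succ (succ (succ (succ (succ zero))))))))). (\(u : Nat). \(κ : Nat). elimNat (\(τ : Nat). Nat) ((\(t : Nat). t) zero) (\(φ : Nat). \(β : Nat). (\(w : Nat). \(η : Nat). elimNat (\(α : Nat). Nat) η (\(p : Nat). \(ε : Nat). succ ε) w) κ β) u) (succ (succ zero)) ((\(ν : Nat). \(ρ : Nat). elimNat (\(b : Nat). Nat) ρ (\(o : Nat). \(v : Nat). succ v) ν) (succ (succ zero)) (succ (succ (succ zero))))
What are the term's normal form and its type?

resulting normal form:
  \(z : Vec Nat (succ (succ (succ (succ (succ zero))))) -> Vec Nat zero). \(χ : Eq Nat (succ (succ (succ (succ (succ (succ (succ (succ zero)))))))) (succ (succ (succ (succ (succ (succ (succ (succ zero))))))))). succ (succ (succ (succ (succ (succ (succ (succ (succ (succ zero)))))))))
the term's type:
  (Vec Nat (succ (succ (succ (succ (succ zero))))) -> Vec Nat zero) -> Eq Nat (succ (succ (succ (succ (succ (succ (succ (succ zero)))))))) (succ (succ (succ (succ (succ (succ (succ (succ zero)))))))) -> Nat
observation: 65 normal-order steps normalize the term, beginning with an elimNat iota-redex.


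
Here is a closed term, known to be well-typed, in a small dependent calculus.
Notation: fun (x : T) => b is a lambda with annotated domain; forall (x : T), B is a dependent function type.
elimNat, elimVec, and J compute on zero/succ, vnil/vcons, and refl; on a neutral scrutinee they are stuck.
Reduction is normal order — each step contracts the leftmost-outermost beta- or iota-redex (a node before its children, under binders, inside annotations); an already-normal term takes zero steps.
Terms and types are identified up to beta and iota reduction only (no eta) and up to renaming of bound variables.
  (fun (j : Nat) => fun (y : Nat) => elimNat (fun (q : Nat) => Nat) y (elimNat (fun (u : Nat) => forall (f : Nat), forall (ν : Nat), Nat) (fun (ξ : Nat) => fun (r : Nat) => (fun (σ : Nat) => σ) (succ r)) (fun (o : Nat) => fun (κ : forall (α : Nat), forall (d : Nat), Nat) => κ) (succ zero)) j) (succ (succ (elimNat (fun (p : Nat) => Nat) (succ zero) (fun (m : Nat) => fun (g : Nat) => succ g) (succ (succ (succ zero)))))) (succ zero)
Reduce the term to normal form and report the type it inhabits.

reduced normal form:
  succ (succ (succ (succ (succ (succ (succ zero))))))
inferred type:
  Nat
observation: the term reaches its normal form after 46 normal-order steps.


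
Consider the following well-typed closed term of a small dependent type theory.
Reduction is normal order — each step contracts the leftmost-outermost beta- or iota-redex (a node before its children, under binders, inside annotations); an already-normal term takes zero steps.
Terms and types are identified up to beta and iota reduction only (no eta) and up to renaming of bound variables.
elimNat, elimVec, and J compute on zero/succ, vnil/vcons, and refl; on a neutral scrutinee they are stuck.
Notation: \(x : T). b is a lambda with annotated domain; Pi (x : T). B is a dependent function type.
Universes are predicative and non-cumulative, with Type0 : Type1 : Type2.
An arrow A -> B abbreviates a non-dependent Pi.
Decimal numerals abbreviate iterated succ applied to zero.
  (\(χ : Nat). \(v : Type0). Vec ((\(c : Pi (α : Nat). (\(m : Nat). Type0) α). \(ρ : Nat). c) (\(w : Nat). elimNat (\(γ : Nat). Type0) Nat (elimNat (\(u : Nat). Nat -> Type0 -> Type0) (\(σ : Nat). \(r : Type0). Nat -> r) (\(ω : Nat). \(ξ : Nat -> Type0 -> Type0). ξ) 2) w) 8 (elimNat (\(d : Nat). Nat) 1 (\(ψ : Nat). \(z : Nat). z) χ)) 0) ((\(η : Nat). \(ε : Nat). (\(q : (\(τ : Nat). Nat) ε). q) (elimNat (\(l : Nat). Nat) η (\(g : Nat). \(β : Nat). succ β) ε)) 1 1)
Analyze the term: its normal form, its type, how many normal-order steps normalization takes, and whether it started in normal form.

reduced normal form:
  \(χ : Type0). Vec (Nat -> Nat) 0
the term's type:
  Type0 -> Type0
reduction steps (normal order): 29
started in normal form: no
first contracted redex: a beta-redex


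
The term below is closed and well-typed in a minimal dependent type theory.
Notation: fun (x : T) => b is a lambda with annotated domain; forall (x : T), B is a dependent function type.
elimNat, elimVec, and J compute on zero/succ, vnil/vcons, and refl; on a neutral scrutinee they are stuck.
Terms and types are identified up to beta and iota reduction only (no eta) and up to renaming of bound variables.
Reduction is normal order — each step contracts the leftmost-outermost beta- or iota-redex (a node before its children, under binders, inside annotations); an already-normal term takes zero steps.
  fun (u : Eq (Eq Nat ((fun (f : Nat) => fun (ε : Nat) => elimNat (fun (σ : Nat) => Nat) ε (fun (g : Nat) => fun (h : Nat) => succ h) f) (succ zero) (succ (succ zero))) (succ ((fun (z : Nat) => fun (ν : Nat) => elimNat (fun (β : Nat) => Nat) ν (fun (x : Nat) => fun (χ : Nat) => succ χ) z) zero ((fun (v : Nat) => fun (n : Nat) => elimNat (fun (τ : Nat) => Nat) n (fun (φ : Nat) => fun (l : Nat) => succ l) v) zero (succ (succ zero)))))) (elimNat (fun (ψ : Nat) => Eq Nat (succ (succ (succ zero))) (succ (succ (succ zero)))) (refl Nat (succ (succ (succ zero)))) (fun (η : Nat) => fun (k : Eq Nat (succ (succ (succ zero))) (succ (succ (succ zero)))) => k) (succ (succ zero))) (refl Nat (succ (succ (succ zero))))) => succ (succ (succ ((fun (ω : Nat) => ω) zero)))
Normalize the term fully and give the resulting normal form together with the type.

resulting normal form:
  fun (u : Eq (Eq Nat (succ (succ (succ zero))) (succ (succ (succ zero)))) (refl Nat (succ (succ (succ zero)))) (refl Nat (succ (succ (succ zero))))) => succ (succ (succ zero))
inferred type:
  forall (u : Eq (Eq Nat (succ (succ (succ zero))) (succ (succ (succ zero)))) (refl Nat (succ (succ (succ zero)))) (refl Nat (succ (succ (succ zero))))), Nat
observation: contracting a beta-redex first, the term normalizes in 20 steps.


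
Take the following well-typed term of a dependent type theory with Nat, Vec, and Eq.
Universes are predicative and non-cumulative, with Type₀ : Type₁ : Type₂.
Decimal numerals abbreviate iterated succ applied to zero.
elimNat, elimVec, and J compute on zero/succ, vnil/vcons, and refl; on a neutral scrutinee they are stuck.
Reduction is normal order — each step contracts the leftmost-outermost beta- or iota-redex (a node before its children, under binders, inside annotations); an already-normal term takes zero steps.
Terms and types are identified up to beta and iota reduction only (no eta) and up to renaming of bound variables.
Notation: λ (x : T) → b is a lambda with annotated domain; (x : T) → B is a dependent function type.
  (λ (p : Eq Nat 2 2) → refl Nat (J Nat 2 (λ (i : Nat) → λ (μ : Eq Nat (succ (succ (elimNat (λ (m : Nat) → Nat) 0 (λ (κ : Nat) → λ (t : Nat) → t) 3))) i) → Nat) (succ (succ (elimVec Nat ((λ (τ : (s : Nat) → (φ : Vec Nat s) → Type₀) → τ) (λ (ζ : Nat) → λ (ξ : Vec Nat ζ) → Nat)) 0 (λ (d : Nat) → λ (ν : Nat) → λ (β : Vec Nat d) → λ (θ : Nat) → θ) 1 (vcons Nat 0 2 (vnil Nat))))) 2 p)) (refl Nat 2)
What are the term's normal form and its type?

reduced normal form:
  refl Nat 2
inferred type:
  Eq Nat 2 2


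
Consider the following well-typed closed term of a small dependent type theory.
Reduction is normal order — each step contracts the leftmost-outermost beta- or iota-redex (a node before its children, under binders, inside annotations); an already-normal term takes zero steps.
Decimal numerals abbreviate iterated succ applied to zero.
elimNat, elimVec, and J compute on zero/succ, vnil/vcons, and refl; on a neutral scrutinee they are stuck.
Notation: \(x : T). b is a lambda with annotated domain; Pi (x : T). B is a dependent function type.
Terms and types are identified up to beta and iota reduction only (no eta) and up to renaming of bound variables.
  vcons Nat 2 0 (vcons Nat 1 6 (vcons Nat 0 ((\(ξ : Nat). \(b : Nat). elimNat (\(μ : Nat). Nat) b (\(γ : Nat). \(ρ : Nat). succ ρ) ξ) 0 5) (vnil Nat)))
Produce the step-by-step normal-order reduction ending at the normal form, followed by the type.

reduction (normal order):
  vcons Nat 2 0 (vcons Nat 1 6 (vcons Nat 0 ((\(ξ : Nat). \(b : Nat). elimNat (\(μ : Nat). Nat) b (\(γ : Nat). \(ρ : Nat). succ ρ) ξ) 0 5) (vnil Nat)))
  ~> vcons Nat 2 0 (vcons Nat 1 6 (vcons Nat 0 ((\(ξ : Nat). elimNat (\(b : Nat). Nat) ξ (\(μ : Nat). \(γ : Nat). succ γ) 0) 5) (vnil Nat)))
  ~> vcons Nat 2 0 (vcons Nat 1 6 (vcons Nat 0 (elimNat (\(ξ : Nat). Nat) 5 (\(b : Nat). \(μ : Nat). succ μ) 0) (vnil Nat)))
  ~> vcons Nat 2 0 (vcons Nat 1 6 (vcons Nat 0 5 (vnil Nat)))
inferred type:
  Vec Nat 3


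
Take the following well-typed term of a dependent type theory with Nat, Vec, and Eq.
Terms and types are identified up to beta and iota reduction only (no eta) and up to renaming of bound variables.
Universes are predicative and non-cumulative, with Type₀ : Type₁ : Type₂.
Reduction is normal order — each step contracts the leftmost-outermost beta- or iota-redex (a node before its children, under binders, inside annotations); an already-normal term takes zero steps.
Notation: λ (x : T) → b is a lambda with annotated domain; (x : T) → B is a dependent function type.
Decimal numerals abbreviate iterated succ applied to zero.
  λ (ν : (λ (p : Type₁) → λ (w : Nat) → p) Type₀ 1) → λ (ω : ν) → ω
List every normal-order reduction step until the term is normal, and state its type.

normal-order reduction:
  λ (ν : (λ (p : Type₁) → λ (w : Nat) → p) Type₀ 1) → λ (ω : ν) → ω
  ~> λ (ν : (λ (p : Nat) → Type₀) 1) → λ (w : ν) → w
  ~> λ (ν : Type₀) → λ (p : ν) → p
the term's type:
  (ν : Type₀) → (p : ν) → ν


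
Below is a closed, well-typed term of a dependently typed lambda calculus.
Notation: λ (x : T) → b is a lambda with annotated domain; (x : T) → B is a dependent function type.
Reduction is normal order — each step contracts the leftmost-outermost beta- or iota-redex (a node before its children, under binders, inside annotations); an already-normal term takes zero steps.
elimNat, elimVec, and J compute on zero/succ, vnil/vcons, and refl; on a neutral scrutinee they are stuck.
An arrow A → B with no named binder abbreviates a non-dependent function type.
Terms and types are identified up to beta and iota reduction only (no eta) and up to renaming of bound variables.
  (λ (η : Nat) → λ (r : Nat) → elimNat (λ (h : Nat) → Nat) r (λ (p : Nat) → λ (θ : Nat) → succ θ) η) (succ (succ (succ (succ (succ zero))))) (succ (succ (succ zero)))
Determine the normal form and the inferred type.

normal form:
  succ (succ (succ (succ (succ (succ (succ (succ zero)))))))
inferred type:
  Nat
observation: reduction starts at a beta-redex, and 18 normal-order steps reach the normal form.


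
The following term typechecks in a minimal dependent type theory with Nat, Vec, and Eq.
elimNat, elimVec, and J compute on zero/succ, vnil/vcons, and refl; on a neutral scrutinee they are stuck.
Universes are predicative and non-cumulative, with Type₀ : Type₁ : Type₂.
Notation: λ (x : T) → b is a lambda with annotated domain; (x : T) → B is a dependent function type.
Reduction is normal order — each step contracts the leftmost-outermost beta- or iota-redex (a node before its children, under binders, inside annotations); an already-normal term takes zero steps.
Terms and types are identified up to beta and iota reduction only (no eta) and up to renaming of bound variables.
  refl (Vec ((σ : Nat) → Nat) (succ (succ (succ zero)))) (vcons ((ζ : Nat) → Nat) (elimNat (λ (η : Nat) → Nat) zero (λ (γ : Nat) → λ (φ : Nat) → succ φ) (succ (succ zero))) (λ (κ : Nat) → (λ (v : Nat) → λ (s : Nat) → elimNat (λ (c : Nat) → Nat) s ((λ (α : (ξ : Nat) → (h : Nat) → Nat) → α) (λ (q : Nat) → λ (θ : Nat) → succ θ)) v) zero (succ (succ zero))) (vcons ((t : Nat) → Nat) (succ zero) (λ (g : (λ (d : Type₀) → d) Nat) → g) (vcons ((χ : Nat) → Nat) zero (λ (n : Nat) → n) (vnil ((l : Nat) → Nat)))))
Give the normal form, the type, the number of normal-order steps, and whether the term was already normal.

normal form:
  refl (Vec ((σ : Nat) → Nat) (succ (succ (succ zero)))) (vcons ((ζ : Nat) → Nat) (succ (succ zero)) (λ (η : Nat) → succ (succ zero)) (vcons ((γ : Nat) → Nat) (succ zero) (λ (φ : Nat) → φ) (vcons ((κ : Nat) → Nat) zero (λ (v : Nat) → v) (vnil ((s : Nat) → Nat)))))
the term's type:
  Eq (Vec ((σ : Nat) → Nat) (succ (succ (succ zero)))) (vcons ((ζ : Nat) → Nat) (succ (succ zero)) (λ (η : Nat) → succ (succ zero)) (vcons ((γ : Nat) → Nat) (succ zero) (λ (φ : Nat) → φ) (vcons ((κ : Nat) → Nat) zero (λ (v : Nat) → v) (vnil ((s : Nat) → Nat))))) (vcons ((c : Nat) → Nat) (succ (succ zero)) (λ (α : Nat) → succ (succ zero)) (vcons ((ξ : Nat) → Nat) (succ zero) (λ (h : Nat) → h) (vcons ((q : Nat) → Nat) zero (λ (θ : Nat) → θ) (vnil ((t : Nat) → Nat)))))
reduction steps (normal order): 11
already normal: no
first contracted redex: an elimNat iota-redex


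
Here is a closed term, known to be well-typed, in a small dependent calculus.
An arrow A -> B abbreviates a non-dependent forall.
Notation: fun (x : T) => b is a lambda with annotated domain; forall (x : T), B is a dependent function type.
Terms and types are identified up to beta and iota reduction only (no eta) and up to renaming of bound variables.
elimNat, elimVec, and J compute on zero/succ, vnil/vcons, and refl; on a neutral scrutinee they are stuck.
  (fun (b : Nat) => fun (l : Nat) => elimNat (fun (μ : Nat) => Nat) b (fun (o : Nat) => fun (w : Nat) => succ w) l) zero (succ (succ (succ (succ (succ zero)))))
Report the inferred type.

type:
  Nat


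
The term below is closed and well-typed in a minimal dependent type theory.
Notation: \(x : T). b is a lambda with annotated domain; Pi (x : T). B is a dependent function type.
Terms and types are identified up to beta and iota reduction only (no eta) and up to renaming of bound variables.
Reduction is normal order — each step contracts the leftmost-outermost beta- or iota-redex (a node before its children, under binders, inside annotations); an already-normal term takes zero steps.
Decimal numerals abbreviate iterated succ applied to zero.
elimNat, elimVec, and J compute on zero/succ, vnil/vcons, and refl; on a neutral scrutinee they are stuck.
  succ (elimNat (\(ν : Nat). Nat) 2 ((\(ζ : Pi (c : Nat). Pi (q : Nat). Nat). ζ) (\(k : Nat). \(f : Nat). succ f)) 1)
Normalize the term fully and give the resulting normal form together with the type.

reduced normal form:
  4
inferred type:
  Nat
observation: contracting an elimNat iota-redex first, the term normalizes in 5 steps.


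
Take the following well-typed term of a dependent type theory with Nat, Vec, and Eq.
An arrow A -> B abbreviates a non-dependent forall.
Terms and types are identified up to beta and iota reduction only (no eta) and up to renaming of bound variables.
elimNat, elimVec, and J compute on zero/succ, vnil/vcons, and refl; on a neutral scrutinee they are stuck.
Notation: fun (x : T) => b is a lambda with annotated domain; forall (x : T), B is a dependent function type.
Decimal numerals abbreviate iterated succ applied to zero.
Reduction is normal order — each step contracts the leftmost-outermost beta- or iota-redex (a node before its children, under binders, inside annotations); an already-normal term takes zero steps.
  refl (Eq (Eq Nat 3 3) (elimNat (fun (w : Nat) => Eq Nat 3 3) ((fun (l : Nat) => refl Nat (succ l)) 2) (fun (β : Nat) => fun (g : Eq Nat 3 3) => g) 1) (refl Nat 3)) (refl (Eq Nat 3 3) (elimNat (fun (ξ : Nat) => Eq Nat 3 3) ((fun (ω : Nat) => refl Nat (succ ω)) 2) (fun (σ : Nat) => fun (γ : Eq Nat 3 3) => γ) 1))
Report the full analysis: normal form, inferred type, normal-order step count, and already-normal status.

reduced normal form:
  refl (Eq (Eq Nat 3 3) (refl Nat 3) (refl Nat 3)) (refl (Eq Nat 3 3) (refl Nat 3))
type:
  Eq (Eq (Eq Nat 3 3) (refl Nat 3) (refl Nat 3)) (refl (Eq Nat 3 3) (refl Nat 3)) (refl (Eq Nat 3 3) (refl Nat 3))
normal-order step count: 10
already normal: no
first contracted redex: an elimNat iota-redex


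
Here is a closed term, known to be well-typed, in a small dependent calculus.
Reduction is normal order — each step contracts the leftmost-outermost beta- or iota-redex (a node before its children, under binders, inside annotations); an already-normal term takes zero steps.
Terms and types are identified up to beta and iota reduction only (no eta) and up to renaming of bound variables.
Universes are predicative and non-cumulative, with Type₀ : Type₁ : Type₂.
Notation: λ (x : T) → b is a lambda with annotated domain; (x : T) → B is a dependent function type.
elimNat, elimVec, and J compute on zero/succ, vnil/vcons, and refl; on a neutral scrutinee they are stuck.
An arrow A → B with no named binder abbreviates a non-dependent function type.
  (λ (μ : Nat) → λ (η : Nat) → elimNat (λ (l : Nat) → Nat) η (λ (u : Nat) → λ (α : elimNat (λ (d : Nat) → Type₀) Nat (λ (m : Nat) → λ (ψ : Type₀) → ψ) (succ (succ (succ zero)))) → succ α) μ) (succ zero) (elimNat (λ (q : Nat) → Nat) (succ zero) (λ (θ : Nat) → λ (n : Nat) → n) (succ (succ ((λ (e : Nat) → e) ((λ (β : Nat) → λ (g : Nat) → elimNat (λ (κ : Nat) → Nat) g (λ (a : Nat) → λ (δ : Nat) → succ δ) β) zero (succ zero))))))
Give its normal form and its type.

reduced normal form:
  succ (succ zero)
inferred type:
  Nat
observation: 20 normal-order steps normalize the term, beginning with a beta-redex.


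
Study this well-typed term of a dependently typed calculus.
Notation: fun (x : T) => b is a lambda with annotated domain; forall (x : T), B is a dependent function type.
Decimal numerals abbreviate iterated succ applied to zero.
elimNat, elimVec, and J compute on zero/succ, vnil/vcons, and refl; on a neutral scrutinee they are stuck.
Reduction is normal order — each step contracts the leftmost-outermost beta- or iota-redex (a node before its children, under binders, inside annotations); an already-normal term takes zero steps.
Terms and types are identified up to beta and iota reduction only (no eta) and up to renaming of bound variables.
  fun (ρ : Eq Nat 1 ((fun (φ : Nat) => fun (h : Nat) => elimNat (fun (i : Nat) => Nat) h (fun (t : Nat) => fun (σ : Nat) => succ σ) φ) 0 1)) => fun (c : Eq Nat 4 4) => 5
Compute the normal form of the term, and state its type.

resulting normal form:
  fun (ρ : Eq Nat 1 1) => fun (φ : Eq Nat 4 4) => 5
type:
  forall (ρ : Eq Nat 1 1), forall (φ : Eq Nat 4 4), Nat
observation: normalization takes exactly 3 steps under the normal-order strategy.


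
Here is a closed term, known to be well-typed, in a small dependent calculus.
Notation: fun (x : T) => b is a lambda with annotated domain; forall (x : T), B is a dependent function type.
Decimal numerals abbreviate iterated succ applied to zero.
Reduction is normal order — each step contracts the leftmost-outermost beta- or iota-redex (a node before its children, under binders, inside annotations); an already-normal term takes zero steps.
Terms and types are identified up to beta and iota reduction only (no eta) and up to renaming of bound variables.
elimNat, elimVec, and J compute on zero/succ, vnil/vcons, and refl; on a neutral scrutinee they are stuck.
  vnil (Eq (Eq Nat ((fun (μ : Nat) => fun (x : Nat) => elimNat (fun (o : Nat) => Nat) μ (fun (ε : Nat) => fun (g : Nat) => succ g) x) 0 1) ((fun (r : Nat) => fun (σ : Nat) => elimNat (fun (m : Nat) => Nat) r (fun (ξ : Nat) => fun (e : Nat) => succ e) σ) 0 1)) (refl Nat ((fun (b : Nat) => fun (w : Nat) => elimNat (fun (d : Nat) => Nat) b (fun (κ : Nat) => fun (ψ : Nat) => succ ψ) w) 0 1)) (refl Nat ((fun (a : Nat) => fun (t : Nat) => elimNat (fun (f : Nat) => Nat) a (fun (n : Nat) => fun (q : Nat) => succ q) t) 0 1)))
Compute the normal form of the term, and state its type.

reduced normal form:
  vnil (Eq (Eq Nat 1 1) (refl Nat 1) (refl Nat 1))
type:
  Vec (Eq (Eq Nat 1 1) (refl Nat 1) (refl Nat 1)) 0
observation: reduction starts at a beta-redex, and 24 normal-order steps reach the normal form.


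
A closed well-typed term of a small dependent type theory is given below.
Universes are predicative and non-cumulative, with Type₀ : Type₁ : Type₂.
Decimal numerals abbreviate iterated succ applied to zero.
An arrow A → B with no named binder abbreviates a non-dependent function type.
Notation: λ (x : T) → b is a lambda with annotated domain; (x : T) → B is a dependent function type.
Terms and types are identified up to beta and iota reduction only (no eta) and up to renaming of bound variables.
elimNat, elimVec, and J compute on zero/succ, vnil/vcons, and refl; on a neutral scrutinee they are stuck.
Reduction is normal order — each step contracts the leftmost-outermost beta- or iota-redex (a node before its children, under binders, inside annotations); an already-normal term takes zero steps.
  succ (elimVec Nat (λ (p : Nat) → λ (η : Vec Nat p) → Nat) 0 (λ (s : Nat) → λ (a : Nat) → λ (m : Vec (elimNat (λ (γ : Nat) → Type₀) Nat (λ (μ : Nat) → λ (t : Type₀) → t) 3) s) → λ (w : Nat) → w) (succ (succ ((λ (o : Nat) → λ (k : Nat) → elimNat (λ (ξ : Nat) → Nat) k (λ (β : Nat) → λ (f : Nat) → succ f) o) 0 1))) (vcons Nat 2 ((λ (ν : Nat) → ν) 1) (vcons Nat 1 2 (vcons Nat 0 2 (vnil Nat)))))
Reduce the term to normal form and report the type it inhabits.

reduced normal form:
  1
inferred type:
  Nat
observation: normalization takes exactly 16 steps under the normal-order strategy.


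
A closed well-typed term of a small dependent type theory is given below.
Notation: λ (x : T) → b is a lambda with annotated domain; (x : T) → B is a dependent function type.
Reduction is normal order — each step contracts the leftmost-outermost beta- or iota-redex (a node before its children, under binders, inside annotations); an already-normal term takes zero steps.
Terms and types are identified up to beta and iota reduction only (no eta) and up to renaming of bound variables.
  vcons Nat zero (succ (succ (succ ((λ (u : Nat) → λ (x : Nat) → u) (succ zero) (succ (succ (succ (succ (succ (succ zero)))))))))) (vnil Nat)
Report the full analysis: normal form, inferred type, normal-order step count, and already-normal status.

resulting normal form:
  vcons Nat zero (succ (succ (succ (succ zero)))) (vnil Nat)
the term's type:
  Vec Nat (succ zero)
steps to reach normal form (normal order): 2
started in normal form: no
first contracted redex: a beta-redex


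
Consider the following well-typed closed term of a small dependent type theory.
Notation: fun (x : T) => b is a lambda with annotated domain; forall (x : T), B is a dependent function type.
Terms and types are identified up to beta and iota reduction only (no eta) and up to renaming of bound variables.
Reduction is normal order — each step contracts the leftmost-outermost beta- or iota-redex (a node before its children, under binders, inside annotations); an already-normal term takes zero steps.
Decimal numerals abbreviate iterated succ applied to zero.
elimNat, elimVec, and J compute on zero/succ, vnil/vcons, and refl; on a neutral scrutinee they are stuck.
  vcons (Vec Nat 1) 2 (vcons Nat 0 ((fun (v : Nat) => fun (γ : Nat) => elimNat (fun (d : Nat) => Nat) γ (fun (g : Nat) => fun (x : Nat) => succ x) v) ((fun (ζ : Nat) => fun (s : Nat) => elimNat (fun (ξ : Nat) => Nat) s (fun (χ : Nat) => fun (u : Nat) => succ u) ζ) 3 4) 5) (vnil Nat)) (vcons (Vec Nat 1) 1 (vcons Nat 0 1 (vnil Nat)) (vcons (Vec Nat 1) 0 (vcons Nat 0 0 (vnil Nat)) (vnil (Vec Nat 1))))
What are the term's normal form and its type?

resulting normal form:
  vcons (Vec Nat 1) 2 (vcons Nat 0 12 (vnil Nat)) (vcons (Vec Nat 1) 1 (vcons Nat 0 1 (vnil Nat)) (vcons (Vec Nat 1) 0 (vcons Nat 0 0 (vnil Nat)) (vnil (Vec Nat 1))))
type:
  Vec (Vec Nat 1) 3


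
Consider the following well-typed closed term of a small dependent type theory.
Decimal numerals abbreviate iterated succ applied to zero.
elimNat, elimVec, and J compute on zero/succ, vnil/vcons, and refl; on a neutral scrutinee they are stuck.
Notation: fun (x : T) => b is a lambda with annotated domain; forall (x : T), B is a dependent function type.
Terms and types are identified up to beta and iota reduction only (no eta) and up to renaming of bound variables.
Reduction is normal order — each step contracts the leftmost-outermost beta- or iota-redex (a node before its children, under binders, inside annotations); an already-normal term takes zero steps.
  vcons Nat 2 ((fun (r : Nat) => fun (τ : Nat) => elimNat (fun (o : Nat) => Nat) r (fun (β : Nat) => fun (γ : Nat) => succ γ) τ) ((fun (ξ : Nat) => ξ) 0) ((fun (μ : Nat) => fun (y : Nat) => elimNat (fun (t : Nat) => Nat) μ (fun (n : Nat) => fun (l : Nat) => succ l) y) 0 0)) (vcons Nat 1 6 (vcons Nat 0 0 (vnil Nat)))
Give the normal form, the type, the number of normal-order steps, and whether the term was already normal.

normal form:
  vcons Nat 2 0 (vcons Nat 1 6 (vcons Nat 0 0 (vnil Nat)))
the term's type:
  Vec Nat 3
reduction steps (normal order): 7
already normal: no
first redex: a beta-redex


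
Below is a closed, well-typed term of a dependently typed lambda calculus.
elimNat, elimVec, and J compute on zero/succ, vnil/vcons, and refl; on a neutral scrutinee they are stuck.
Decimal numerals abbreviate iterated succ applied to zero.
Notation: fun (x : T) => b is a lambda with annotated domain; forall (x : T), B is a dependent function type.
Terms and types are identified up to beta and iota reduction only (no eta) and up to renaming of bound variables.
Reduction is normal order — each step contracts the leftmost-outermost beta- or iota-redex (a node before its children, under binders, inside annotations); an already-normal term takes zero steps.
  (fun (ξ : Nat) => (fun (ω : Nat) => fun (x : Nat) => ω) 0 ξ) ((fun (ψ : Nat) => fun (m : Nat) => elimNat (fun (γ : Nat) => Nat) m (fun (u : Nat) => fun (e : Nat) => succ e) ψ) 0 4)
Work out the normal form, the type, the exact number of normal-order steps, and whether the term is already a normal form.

normal form:
  0
inferred type:
  Nat
steps to reach normal form (normal order): 3
already normal: no
first redex: a beta-redex


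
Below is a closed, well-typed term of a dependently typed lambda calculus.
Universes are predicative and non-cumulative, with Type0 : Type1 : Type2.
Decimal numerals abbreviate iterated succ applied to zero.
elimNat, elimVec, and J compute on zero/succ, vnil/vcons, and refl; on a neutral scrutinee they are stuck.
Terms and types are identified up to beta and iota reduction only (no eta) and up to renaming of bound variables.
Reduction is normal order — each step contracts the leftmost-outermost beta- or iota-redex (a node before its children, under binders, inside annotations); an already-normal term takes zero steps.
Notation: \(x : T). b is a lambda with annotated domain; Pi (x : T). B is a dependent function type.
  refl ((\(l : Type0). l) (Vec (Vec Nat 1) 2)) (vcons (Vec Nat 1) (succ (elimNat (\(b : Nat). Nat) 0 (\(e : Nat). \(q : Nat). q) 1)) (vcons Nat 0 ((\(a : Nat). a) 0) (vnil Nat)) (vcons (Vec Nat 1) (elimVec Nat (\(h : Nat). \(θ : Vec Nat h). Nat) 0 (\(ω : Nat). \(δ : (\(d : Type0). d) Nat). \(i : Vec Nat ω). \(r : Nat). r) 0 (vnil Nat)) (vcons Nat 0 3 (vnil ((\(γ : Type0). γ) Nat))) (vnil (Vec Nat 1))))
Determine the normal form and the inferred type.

resulting normal form:
  refl (Vec (Vec Nat 1) 2) (vcons (Vec Nat 1) 1 (vcons Nat 0 0 (vnil Nat)) (vcons (Vec Nat 1) 0 (vcons Nat 0 3 (vnil Nat)) (vnil (Vec Nat 1))))
type:
  Eq (Vec (Vec Nat 1) 2) (vcons (Vec Nat 1) 1 (vcons Nat 0 0 (vnil Nat)) (vcons (Vec Nat 1) 0 (vcons Nat 0 3 (vnil Nat)) (vnil (Vec Nat 1)))) (vcons (Vec Nat 1) 1 (vcons Nat 0 0 (vnil Nat)) (vcons (Vec Nat 1) 0 (vcons Nat 0 3 (vnil Nat)) (vnil (Vec Nat 1))))


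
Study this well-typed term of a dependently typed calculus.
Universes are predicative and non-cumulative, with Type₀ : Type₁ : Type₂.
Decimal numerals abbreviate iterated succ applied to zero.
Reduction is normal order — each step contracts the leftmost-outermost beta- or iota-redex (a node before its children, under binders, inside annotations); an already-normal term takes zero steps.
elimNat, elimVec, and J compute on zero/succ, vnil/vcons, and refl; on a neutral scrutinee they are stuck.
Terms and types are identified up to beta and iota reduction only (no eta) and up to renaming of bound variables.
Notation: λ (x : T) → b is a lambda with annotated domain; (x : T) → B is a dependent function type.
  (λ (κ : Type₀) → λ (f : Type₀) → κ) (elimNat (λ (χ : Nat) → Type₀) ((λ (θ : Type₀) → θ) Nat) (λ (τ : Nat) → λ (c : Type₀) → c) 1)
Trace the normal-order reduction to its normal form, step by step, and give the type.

normal-order reduction sequence:
  (λ (κ : Type₀) → λ (f : Type₀) → κ) (elimNat (λ (χ : Nat) → Type₀) ((λ (θ : Type₀) → θ) Nat) (λ (τ : Nat) → λ (c : Type₀) → c) 1)
  ~> λ (κ : Type₀) → elimNat (λ (f : Nat) → Type₀) ((λ (χ : Type₀) → χ) Nat) (λ (θ : Nat) → λ (τ : Type₀) → τ) 1
  ~> λ (κ : Type₀) → (λ (f : Nat) → λ (χ : Type₀) → χ) 0 (elimNat (λ (θ : Nat) → Type₀) ((λ (τ : Type₀) → τ) Nat) (λ (c : Nat) → λ (ψ : Type₀) → ψ) 0)
  ~> λ (κ : Type₀) → (λ (f : Type₀) → f) (elimNat (λ (χ : Nat) → Type₀) ((λ (θ : Type₀) → θ) Nat) (λ (τ : Nat) → λ (c : Type₀) → c) 0)
  ~> λ (κ : Type₀) → elimNat (λ (f : Nat) → Type₀) ((λ (χ : Type₀) → χ) Nat) (λ (θ : Nat) → λ (τ : Type₀) → τ) 0
  ~> λ (κ : Type₀) → (λ (f : Type₀) → f) Nat
  ~> λ (κ : Type₀) → Nat
inferred type:
  (κ : Type₀) → Type₀


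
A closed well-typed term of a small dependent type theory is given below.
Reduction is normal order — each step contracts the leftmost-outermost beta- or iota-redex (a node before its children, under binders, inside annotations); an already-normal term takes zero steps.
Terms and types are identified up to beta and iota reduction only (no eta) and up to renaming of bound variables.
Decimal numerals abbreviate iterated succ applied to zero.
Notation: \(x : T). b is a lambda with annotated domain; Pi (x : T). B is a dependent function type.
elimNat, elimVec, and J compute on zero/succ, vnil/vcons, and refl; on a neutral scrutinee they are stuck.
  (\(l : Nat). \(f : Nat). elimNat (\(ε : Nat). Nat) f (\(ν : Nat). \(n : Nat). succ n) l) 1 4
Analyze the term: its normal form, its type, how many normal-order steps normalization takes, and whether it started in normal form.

normal form:
  5
the term's type:
  Nat
steps to reach normal form (normal order): 6
term was already normal: no
first contracted redex: a beta-redex


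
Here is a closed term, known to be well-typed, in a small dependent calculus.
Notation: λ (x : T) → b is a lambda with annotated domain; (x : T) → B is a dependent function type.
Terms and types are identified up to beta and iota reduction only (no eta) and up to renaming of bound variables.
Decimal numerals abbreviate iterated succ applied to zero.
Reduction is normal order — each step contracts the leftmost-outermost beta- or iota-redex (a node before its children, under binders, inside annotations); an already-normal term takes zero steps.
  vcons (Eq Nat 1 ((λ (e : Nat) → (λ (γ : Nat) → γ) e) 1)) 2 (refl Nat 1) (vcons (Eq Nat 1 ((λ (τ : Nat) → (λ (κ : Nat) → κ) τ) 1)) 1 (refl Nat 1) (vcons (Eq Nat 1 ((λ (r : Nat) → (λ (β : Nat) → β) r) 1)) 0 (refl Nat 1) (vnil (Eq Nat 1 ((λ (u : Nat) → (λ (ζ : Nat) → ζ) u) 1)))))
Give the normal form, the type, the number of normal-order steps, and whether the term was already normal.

resulting normal form:
  vcons (Eq Nat 1 1) 2 (refl Nat 1) (vcons (Eq Nat 1 1) 1 (refl Nat 1) (vcons (Eq Nat 1 1) 0 (refl Nat 1) (vnil (Eq Nat 1 1))))
inferred type:
  Vec (Eq Nat 1 1) 3
steps to reach normal form (normal order): 8
already normal: no
first contracted redex: a beta-redex


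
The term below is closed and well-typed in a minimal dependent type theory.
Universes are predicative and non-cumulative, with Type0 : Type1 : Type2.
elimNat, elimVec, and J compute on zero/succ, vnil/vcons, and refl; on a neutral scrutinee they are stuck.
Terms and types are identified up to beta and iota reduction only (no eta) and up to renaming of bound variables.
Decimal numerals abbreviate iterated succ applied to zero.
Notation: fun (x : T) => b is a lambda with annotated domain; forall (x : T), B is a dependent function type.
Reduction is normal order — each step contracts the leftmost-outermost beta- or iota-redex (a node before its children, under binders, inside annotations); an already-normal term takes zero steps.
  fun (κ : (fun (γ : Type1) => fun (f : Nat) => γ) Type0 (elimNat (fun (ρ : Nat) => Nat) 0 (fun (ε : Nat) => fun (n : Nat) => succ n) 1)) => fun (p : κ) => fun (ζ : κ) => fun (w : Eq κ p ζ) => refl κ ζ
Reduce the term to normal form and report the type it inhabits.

resulting normal form:
  fun (κ : Type0) => fun (γ : κ) => fun (f : κ) => fun (ρ : Eq κ γ f) => refl κ f
the term's type:
  forall (κ : Type0), forall (γ : κ), forall (f : κ), forall (ρ : Eq κ γ f), Eq κ f f


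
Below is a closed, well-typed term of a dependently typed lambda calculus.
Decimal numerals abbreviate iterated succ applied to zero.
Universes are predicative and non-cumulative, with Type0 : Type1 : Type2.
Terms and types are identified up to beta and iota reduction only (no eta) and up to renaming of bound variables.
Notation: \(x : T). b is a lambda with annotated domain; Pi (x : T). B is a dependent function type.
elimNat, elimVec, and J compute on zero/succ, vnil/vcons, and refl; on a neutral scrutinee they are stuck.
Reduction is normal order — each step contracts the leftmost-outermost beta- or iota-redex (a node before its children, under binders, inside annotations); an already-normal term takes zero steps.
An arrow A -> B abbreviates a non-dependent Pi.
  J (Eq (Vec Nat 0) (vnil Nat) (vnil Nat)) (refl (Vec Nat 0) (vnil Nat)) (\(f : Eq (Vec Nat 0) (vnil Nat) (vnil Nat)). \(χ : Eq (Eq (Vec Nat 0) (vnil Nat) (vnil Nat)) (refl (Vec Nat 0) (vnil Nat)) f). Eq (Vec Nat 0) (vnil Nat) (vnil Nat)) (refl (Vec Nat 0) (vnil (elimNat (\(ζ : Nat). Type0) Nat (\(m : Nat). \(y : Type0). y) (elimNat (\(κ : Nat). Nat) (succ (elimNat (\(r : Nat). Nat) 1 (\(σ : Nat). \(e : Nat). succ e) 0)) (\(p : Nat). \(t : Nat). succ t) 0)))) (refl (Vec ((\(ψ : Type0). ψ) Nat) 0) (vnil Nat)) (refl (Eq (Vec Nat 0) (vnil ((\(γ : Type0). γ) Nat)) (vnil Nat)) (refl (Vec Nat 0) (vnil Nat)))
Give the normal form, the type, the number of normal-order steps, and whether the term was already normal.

normal form:
  refl (Vec Nat 0) (vnil Nat)
inferred type:
  Eq (Vec Nat 0) (vnil Nat) (vnil Nat)
reduction steps (normal order): 10
already normal: no
first contracted redex: a J iota-redex


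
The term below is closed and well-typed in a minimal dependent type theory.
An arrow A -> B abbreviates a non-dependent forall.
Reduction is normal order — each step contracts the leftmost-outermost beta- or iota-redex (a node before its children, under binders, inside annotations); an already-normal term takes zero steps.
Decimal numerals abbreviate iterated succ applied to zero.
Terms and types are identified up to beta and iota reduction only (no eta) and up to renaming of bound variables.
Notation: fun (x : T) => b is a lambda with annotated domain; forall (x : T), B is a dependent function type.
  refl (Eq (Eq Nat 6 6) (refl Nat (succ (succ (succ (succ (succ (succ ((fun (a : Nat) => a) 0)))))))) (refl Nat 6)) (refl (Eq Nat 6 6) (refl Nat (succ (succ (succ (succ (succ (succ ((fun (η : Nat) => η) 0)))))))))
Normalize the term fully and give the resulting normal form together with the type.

normal form:
  refl (Eq (Eq Nat 6 6) (refl Nat 6) (refl Nat 6)) (refl (Eq Nat 6 6) (refl Nat 6))
type:
  Eq (Eq (Eq Nat 6 6) (refl Nat 6) (refl Nat 6)) (refl (Eq Nat 6 6) (refl Nat 6)) (refl (Eq Nat 6 6) (refl Nat 6))


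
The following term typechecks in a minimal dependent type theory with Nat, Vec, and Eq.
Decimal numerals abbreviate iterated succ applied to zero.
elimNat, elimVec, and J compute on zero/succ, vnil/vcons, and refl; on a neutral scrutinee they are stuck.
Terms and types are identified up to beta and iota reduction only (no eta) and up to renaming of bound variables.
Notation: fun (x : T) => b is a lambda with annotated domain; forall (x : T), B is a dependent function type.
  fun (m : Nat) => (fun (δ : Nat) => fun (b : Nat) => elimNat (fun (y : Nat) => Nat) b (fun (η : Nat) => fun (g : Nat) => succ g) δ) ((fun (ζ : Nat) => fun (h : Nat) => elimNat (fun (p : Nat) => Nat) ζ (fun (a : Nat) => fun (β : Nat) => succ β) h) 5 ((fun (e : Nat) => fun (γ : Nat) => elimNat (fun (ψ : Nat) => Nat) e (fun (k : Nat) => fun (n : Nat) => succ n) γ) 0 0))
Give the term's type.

inferred type:
  forall (m : Nat), forall (δ : Nat), Nat
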